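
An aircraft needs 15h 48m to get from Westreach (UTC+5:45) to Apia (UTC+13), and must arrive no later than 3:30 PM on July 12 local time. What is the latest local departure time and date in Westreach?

Target arrival in UTC: 3:30 PM − 13:00 = 2:30 AM on Jul 12.
Subtract 15 hours and 48 minutes → departure 10:42 AM UTC on Jul 11.
Westreach is UTC+5:45: 10:42 AM + 5:45 = 4:27 PM on Jul 11.

4:27 PM on Jul 11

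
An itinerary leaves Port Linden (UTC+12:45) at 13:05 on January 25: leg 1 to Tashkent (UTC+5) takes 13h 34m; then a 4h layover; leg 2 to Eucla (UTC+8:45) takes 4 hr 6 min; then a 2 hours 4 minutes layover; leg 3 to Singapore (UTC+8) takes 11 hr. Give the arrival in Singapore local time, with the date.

Convert departure to UTC: 13:05 − 12:45 = 00:20 UTC on Jan 25.
Add 13 hours 34 minutes leg 1 → 13:54 UTC.
Add 4 hours layover in Tashkent → 17:54 UTC.
Add 4 hours and 6 minutes leg 2 → 22:00 UTC.
Add 2 hours and 4 minutes layover in Eucla → 00:04 UTC (Jan 26).
Add 11 hours leg 3 → 11:04 UTC.
Singapore is UTC+8:00, so local arrival = 11:04 + 8:00 = 19:04 on Jan 26.

19:04 on Jan 26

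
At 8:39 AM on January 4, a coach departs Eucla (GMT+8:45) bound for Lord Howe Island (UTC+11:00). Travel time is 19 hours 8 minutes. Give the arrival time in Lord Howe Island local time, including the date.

Convert departure to UTC: 8:39 AM − 8:45 = 11:54 PM UTC on Jan 3.
Add 19 hours 8 minutes travel time → 7:02 PM UTC (Jan 4).
Lord Howe Island is UTC+11:00, so local arrival = 7:02 PM + 11:00 = 6:02 AM on Jan 5.

6:02 AM on January 5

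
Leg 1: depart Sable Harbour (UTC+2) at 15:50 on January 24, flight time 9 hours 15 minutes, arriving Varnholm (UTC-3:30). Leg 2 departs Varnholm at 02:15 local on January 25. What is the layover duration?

Convert departure to UTC: 15:50 − 2:00 = 13:50 UTC on Jan 24.
Add 9 hours and 15 minutes flight time → 23:05 UTC.
Varnholm is UTC−3:30, so local arrival = 23:05 − 3:30 = 19:35 on Jan 24.
Layover = 02:15 − 19:35 (+1 day) = 6 hours 40 minutes.

6 hours 40 minutes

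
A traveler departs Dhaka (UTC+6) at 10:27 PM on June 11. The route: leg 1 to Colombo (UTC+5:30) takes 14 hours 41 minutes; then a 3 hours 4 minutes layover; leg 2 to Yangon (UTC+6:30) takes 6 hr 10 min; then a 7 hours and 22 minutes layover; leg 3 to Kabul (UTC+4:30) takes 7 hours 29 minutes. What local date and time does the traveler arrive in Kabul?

11:43 AM on June 13

Convert departure to UTC: 10:27 PM − 6:00 = 4:27 PM UTC on Jun 11.
Add 14 hours 41 minutes leg 1 → 7:08 AM UTC (Jun 12).
Add 3 hours and 4 minutes layover in Colombo → 10:12 AM UTC.
Add 6 hours 10 minutes leg 2 → 4:22 PM UTC.
Add 7 hours and 22 minutes layover in Yangon → 11:44 PM UTC.
Add 7 hours and 29 minutes leg 3 → 7:13 AM UTC (Jun 13).
Kabul is UTC+4:30, so local arrival = 7:13 AM + 4:30 = 11:43 AM on Jun 13.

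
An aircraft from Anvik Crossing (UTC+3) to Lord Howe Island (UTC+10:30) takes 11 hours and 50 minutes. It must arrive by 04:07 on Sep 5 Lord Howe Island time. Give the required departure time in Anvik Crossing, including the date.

08:47 on September 4

Target arrival in UTC: 04:07 − 10:30 = 17:37 on Sep 4.
Subtract 11 hours 50 minutes → departure 05:47 UTC on Sep 4.
Anvik Crossing is UTC+3:00: 05:47 + 3:00 = 08:47 on Sep 4.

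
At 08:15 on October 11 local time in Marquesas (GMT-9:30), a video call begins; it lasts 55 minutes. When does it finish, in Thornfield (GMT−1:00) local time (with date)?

Convert start to UTC: 08:15 + 9:30 = 17:45 UTC on Oct 11.
Add 55 minutes duration → 18:40 UTC.
Thornfield is UTC−1:00, so local end time = 18:40 − 1:00 = 17:40 on Oct 11.

17:40 on October 11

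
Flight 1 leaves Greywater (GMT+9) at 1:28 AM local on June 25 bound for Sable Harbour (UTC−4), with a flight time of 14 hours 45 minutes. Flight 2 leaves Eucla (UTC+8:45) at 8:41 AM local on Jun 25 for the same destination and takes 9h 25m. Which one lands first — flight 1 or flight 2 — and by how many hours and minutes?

the first, by 2 hours 8 minutes

Flight 1 in UTC: 1:28 AM − 9:00 = 4:28 PM on Jun 24.
+14 hours and 45 minutes → arrive 7:13 AM UTC on Jun 25.
Flight 2 in UTC: 8:41 AM − 8:45 = 11:56 PM on Jun 24.
+9 hours and 25 minutes → arrive 9:21 AM UTC on Jun 25.
Flight 1 lands earlier by 2 hours 8 minutes.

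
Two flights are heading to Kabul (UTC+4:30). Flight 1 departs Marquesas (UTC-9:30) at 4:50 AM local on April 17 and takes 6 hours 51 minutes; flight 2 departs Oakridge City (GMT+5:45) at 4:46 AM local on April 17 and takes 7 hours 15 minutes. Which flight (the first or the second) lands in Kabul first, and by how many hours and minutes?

Flight 1 in UTC: 4:50 AM + 9:30 = 2:20 PM on Apr 17.
+6 hours 51 minutes → arrive 9:11 PM UTC on Apr 17.
Flight 2 in UTC: 4:46 AM − 5:45 = 11:01 PM on Apr 16.
+7 hours and 15 minutes → arrive 6:16 AM UTC on Apr 17.
Flight 2 lands earlier by 14 hours 55 minutes.

the second, by 14 hours 55 minutes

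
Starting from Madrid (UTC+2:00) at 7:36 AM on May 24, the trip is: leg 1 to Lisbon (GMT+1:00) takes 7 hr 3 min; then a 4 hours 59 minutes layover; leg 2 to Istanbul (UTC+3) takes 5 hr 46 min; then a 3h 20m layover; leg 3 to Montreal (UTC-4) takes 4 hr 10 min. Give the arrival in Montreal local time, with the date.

Convert departure to UTC: 7:36 AM − 2:00 = 5:36 AM UTC on May 24.
Add 7 hours 3 minutes leg 1 → 12:39 PM UTC.
Add 4 hours and 59 minutes layover in Lisbon → 5:38 PM UTC.
Add 5 hours 46 minutes leg 2 → 11:24 PM UTC.
Add 3 hours and 20 minutes layover in Istanbul → 2:44 AM UTC (May 25).
Add 4 hours 10 minutes leg 3 → 6:54 AM UTC.
Montreal is UTC−4:00, so local arrival = 6:54 AM − 4:00 = 2:54 AM on May 25.

2:54 AM on May 25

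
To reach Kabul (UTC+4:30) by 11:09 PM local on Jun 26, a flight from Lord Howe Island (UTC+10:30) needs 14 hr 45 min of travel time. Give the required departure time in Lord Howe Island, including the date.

2:24 PM on June 26

Target arrival in UTC: 11:09 PM − 4:30 = 6:39 PM on Jun 26.
Subtract 14 hours and 45 minutes → departure 3:54 AM UTC on Jun 26.
Lord Howe Island is UTC+10:30: 3:54 AM + 10:30 = 2:24 PM on Jun 26.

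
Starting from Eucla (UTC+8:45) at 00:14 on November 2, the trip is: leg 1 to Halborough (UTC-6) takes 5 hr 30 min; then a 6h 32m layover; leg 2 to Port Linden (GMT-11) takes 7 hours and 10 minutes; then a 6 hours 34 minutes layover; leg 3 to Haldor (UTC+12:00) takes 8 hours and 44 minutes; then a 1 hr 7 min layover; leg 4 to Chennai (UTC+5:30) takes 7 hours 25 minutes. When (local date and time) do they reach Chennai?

16:01 on November 3

Convert departure to UTC: 00:14 − 8:45 = 15:29 UTC on Nov 1.
Add 5 hours and 30 minutes leg 1 → 20:59 UTC.
Add 6 hours 32 minutes layover in Halborough → 03:31 UTC (Nov 2).
Add 7 hours 10 minutes leg 2 → 10:41 UTC.
Add 6 hours 34 minutes layover in Port Linden → 17:15 UTC.
Add 8 hours and 44 minutes leg 3 → 01:59 UTC (Nov 3).
Add 1 hour and 7 minutes layover in Haldor → 03:06 UTC.
Add 7 hours and 25 minutes leg 4 → 10:31 UTC.
Chennai is UTC+5:30, so local arrival = 10:31 + 5:30 = 16:01 on Nov 3.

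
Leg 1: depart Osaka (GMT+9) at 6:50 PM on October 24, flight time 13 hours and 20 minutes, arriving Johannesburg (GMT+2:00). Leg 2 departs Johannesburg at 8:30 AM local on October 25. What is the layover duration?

Convert departure to UTC: 6:50 PM − 9:00 = 9:50 AM UTC on Oct 24.
Add 13 hours and 20 minutes flight time → 11:10 PM UTC.
Johannesburg is UTC+2:00, so local arrival = 11:10 PM + 2:00 = 1:10 AM on Oct 25.
Layover = 8:30 AM − 1:10 AM = 7 hours 20 minutes.

7 hours 20 minutes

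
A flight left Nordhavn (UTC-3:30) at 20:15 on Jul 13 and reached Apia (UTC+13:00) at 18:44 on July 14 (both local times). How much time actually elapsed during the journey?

Departure in UTC: 20:15 + 3:30 = 23:45 on Jul 13.
Arrival in UTC: 18:44 − 13:00 = 05:44 on Jul 14.
Elapsed = 05:44 − 23:45 (+1 day) = 5 hours 59 minutes.

5 hours 59 minutes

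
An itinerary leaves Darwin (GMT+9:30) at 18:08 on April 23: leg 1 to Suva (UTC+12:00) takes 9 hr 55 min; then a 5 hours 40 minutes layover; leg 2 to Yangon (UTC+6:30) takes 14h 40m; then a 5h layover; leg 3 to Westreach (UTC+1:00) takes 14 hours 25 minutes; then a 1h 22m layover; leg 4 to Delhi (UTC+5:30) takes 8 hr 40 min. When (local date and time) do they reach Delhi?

01:50 on April 26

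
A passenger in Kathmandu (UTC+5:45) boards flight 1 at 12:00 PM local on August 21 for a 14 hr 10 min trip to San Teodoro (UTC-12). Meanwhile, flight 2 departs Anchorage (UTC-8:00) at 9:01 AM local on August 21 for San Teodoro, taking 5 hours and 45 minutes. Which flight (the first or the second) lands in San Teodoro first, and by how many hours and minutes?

Flight 1 in UTC: 12:00 PM − 5:45 = 6:15 AM on Aug 21.
+14 hours 10 minutes → arrive 8:25 PM UTC on Aug 21.
Flight 2 in UTC: 9:01 AM + 8:00 = 5:01 PM on Aug 21.
+5 hours 45 minutes → arrive 10:46 PM UTC on Aug 21.
Flight 1 lands earlier by 2 hours 21 minutes.

the first, by 2 hours 21 minutes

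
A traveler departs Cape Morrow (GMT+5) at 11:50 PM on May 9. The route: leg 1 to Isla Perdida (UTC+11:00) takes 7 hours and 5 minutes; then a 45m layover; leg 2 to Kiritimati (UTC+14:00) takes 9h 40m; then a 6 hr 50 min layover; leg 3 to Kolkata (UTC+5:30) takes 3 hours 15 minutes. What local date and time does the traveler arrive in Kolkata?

Convert departure to UTC: 11:50 PM − 5:00 = 6:50 PM UTC on May 9.
Add 7 hours and 5 minutes leg 1 → 1:55 AM UTC (May 10).
Add 45 minutes layover in Isla Perdida → 2:40 AM UTC.
Add 9 hours and 40 minutes leg 2 → 12:20 PM UTC.
Add 6 hours and 50 minutes layover in Kiritimati → 7:10 PM UTC.
Add 3 hours and 15 minutes leg 3 → 10:25 PM UTC.
Kolkata is UTC+5:30, so local arrival = 10:25 PM + 5:30 = 3:55 AM on May 11.

3:55 AM on May 11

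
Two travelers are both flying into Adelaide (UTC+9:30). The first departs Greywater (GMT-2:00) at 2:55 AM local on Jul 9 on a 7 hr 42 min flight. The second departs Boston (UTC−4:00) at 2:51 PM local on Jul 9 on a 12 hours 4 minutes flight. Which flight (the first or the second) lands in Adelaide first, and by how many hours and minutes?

Flight 1 in UTC: 2:55 AM + 2:00 = 4:55 AM on Jul 9.
+7 hours 42 minutes → arrive 12:37 PM UTC on Jul 9.
Flight 2 in UTC: 2:51 PM + 4:00 = 6:51 PM on Jul 9.
+12 hours and 4 minutes → arrive 6:55 AM UTC on Jul 10.
Flight 1 lands earlier by 18 hours 18 minutes.

the first, by 18 hours 18 minutes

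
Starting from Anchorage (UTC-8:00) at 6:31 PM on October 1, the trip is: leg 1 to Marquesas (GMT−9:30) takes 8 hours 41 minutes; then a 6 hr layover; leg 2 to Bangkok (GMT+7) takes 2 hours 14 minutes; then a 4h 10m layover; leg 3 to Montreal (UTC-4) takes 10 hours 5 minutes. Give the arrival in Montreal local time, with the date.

5:41 AM on October 3

Convert departure to UTC: 6:31 PM + 8:00 = 2:31 AM UTC on Oct 2.
Add 8 hours and 41 minutes leg 1 → 11:12 AM UTC.
Add 6 hours layover in Marquesas → 5:12 PM UTC.
Add 2 hours and 14 minutes leg 2 → 7:26 PM UTC.
Add 4 hours 10 minutes layover in Bangkok → 11:36 PM UTC.
Add 10 hours and 5 minutes leg 3 → 9:41 AM UTC (Oct 3).
Montreal is UTC−4:00, so local arrival = 9:41 AM − 4:00 = 5:41 AM on Oct 3.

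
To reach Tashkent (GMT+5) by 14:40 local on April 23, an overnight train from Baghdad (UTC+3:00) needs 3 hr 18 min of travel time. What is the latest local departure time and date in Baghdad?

Target arrival in UTC: 14:40 − 5:00 = 09:40 on Apr 23.
Subtract 3 hours 18 minutes → departure 06:22 UTC on Apr 23.
Baghdad is UTC+3:00: 06:22 + 3:00 = 09:22 on Apr 23.

09:22 on Apr 23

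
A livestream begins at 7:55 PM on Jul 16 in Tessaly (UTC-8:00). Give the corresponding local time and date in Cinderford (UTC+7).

In UTC: 7:55 PM + 8:00 = 3:55 AM on Jul 17.
Cinderford is UTC+7:00: 3:55 AM + 7:00 = 10:55 AM on Jul 17.

10:55 AM on Jul 17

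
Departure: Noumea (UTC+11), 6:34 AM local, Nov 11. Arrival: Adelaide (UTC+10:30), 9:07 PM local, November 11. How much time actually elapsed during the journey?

Departure in UTC: 6:34 AM − 11:00 = 7:34 PM on Nov 10.
Arrival in UTC: 9:07 PM − 10:30 = 10:37 AM on Nov 11.
Elapsed = 10:37 AM − 7:34 PM (+1 day) = 15 hours 3 minutes.

15 hours 3 minutes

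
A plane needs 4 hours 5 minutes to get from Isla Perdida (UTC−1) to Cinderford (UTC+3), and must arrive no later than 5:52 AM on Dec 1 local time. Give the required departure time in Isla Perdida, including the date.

Target arrival in UTC: 5:52 AM − 3:00 = 2:52 AM on Dec 1.
Subtract 4 hours and 5 minutes → departure 10:47 PM UTC on Nov 30.
Isla Perdida is UTC−1:00: 10:47 PM − 1:00 = 9:47 PM on Nov 30.

9:47 PM on November 30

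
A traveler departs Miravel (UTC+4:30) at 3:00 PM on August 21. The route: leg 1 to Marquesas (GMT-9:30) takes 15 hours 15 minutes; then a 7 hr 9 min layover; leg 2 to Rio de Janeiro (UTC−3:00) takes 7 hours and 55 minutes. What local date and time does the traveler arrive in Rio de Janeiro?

Convert departure to UTC: 3:00 PM − 4:30 = 10:30 AM UTC on Aug 21.
Add 15 hours 15 minutes leg 1 → 1:45 AM UTC (Aug 22).
Add 7 hours and 9 minutes layover in Marquesas → 8:54 AM UTC.
Add 7 hours and 55 minutes leg 2 → 4:49 PM UTC.
Rio de Janeiro is UTC−3:00, so local arrival = 4:49 PM − 3:00 = 1:49 PM on Aug 22.

1:49 PM on Aug 22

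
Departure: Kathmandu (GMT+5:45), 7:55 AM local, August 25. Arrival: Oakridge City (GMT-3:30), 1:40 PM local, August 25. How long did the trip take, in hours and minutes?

Oakridge City is 9:15 behind Kathmandu.
Clock-face elapsed time (ignoring zones) is 5 hours 45 minutes.
Actual elapsed = 5 hours 45 minutes + 9:15 = 15 hours.

15 hours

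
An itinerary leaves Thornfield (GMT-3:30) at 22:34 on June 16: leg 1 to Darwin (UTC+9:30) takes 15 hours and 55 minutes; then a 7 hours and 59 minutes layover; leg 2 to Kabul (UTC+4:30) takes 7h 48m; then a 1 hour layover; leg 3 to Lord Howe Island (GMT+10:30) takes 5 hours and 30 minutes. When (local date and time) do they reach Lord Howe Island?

02:46 on June 19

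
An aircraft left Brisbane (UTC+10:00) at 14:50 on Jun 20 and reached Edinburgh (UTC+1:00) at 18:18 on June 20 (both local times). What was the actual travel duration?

12 hours 28 minutes

Departure in UTC: 14:50 − 10:00 = 04:50 on Jun 20.
Arrival in UTC: 18:18 − 1:00 = 17:18 on Jun 20.
Elapsed = 17:18 − 04:50 = 12 hours 28 minutes.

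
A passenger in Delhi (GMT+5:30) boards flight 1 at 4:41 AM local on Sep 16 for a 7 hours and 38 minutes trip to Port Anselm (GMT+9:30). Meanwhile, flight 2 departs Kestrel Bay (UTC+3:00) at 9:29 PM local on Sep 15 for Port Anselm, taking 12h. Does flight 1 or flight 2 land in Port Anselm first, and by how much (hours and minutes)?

Flight 1 in UTC: 4:41 AM − 5:30 = 11:11 PM on Sep 15.
+7 hours and 38 minutes → arrive 6:49 AM UTC on Sep 16.
Flight 2 in UTC: 9:29 PM − 3:00 = 6:29 PM on Sep 15.
+12 hours → arrive 6:29 AM UTC on Sep 16.
Flight 2 lands earlier by 20 minutes.

the second, by 20 minutes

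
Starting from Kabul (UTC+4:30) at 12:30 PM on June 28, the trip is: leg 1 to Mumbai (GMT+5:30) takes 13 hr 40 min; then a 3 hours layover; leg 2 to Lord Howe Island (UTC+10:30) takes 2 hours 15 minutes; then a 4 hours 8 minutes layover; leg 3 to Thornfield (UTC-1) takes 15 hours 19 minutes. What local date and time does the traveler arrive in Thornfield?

Convert departure to UTC: 12:30 PM − 4:30 = 8:00 AM UTC on Jun 28.
Add 13 hours and 40 minutes leg 1 → 9:40 PM UTC.
Add 3 hours layover in Mumbai → 12:40 AM UTC (Jun 29).
Add 2 hours 15 minutes leg 2 → 2:55 AM UTC.
Add 4 hours and 8 minutes layover in Lord Howe Island → 7:03 AM UTC.
Add 15 hours and 19 minutes leg 3 → 10:22 PM UTC.
Thornfield is UTC−1:00, so local arrival = 10:22 PM − 1:00 = 9:22 PM on Jun 29.

9:22 PM on Jun 29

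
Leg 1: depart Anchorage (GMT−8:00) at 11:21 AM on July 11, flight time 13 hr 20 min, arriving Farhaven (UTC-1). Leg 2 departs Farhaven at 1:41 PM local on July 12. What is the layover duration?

Convert departure to UTC: 11:21 AM + 8:00 = 7:21 PM UTC on Jul 11.
Add 13 hours 20 minutes flight time → 8:41 AM UTC (Jul 12).
Farhaven is UTC−1:00, so local arrival = 8:41 AM − 1:00 = 7:41 AM on Jul 12.
Layover = 1:41 PM − 7:41 AM = 6 hours.

6 hours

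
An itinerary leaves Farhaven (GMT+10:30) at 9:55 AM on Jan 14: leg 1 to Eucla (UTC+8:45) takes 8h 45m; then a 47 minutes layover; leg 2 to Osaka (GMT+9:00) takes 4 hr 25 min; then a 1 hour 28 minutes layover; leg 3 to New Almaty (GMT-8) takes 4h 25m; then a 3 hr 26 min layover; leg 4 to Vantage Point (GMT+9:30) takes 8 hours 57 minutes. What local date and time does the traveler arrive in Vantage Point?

Convert departure to UTC: 9:55 AM − 10:30 = 11:25 PM UTC on Jan 13.
Add 8 hours 45 minutes leg 1 → 8:10 AM UTC (Jan 14).
Add 47 minutes layover in Eucla → 8:57 AM UTC.
Add 4 hours and 25 minutes leg 2 → 1:22 PM UTC.
Add 1 hour and 28 minutes layover in Osaka → 2:50 PM UTC.
Add 4 hours 25 minutes leg 3 → 7:15 PM UTC.
Add 3 hours 26 minutes layover in New Almaty → 10:41 PM UTC.
Add 8 hours 57 minutes leg 4 → 7:38 AM UTC (Jan 15).
Vantage Point is UTC+9:30, so local arrival = 7:38 AM + 9:30 = 5:08 PM on Jan 15.

5:08 PM on Jan 15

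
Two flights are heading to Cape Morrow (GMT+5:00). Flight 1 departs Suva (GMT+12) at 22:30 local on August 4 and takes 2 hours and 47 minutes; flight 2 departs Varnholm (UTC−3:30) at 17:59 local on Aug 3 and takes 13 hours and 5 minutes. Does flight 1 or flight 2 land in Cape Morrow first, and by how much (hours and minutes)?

Flight 1 in UTC: 22:30 − 12:00 = 10:30 on Aug 4.
+2 hours and 47 minutes → arrive 13:17 UTC on Aug 4.
Flight 2 in UTC: 17:59 + 3:30 = 21:29 on Aug 3.
+13 hours 5 minutes → arrive 10:34 UTC on Aug 4.
Flight 2 lands earlier by 2 hours 43 minutes.

the second, by 2 hours 43 minutes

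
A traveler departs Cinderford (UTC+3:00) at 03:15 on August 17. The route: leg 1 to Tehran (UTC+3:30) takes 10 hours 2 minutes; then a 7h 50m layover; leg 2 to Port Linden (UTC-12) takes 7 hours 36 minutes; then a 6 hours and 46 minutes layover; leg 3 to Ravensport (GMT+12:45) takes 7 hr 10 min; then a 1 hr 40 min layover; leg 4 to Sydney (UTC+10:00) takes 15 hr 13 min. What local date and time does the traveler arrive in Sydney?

18:32 on Aug 19

Convert departure to UTC: 03:15 − 3:00 = 00:15 UTC on Aug 17.
Add 10 hours 2 minutes leg 1 → 10:17 UTC.
Add 7 hours and 50 minutes layover in Tehran → 18:07 UTC.
Add 7 hours and 36 minutes leg 2 → 01:43 UTC (Aug 18).
Add 6 hours 46 minutes layover in Port Linden → 08:29 UTC.
Add 7 hours 10 minutes leg 3 → 15:39 UTC.
Add 1 hour and 40 minutes layover in Ravensport → 17:19 UTC.
Add 15 hours and 13 minutes leg 4 → 08:32 UTC (Aug 19).
Sydney is UTC+10:00, so local arrival = 08:32 + 10:00 = 18:32 on Aug 19.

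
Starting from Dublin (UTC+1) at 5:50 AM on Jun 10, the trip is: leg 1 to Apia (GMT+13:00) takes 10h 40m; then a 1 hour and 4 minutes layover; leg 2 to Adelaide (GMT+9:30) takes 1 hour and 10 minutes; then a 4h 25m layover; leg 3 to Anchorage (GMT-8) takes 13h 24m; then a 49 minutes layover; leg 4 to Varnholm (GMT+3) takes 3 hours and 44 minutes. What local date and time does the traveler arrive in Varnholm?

7:06 PM on June 11

Convert departure to UTC: 5:50 AM − 1:00 = 4:50 AM UTC on Jun 10.
Add 10 hours 40 minutes leg 1 → 3:30 PM UTC.
Add 1 hour 4 minutes layover in Apia → 4:34 PM UTC.
Add 1 hour and 10 minutes leg 2 → 5:44 PM UTC.
Add 4 hours 25 minutes layover in Adelaide → 10:09 PM UTC.
Add 13 hours and 24 minutes leg 3 → 11:33 AM UTC (Jun 11).
Add 49 minutes layover in Anchorage → 12:22 PM UTC.
Add 3 hours 44 minutes leg 4 → 4:06 PM UTC.
Varnholm is UTC+3:00, so local arrival = 4:06 PM + 3:00 = 7:06 PM on Jun 11.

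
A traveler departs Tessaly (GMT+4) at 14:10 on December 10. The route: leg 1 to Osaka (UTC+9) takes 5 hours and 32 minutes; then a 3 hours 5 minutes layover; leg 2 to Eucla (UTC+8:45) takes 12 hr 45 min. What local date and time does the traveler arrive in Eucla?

16:17 on December 11

Convert departure to UTC: 14:10 − 4:00 = 10:10 UTC on Dec 10.
Add 5 hours 32 minutes leg 1 → 15:42 UTC.
Add 3 hours 5 minutes layover in Osaka → 18:47 UTC.
Add 12 hours and 45 minutes leg 2 → 07:32 UTC (Dec 11).
Eucla is UTC+8:45, so local arrival = 07:32 + 8:45 = 16:17 on Dec 11.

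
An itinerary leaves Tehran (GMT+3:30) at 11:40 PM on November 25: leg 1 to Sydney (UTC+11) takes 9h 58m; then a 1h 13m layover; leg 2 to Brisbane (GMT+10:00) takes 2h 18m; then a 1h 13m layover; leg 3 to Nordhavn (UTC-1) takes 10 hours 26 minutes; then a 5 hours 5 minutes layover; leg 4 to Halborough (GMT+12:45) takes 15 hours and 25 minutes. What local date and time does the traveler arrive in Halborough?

Convert departure to UTC: 11:40 PM − 3:30 = 8:10 PM UTC on Nov 25.
Add 9 hours and 58 minutes leg 1 → 6:08 AM UTC (Nov 26).
Add 1 hour 13 minutes layover in Sydney → 7:21 AM UTC.
Add 2 hours and 18 minutes leg 2 → 9:39 AM UTC.
Add 1 hour 13 minutes layover in Brisbane → 10:52 AM UTC.
Add 10 hours 26 minutes leg 3 → 9:18 PM UTC.
Add 5 hours and 5 minutes layover in Nordhavn → 2:23 AM UTC (Nov 27).
Add 15 hours 25 minutes leg 4 → 5:48 PM UTC.
Halborough is UTC+12:45, so local arrival = 5:48 PM + 12:45 = 6:33 AM on Nov 28.

6:33 AM on November 28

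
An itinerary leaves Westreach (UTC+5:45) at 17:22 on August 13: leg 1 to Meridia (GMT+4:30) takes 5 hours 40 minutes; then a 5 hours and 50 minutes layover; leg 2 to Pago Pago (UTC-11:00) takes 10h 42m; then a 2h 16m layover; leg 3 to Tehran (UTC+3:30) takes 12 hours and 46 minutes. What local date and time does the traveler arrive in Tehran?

04:21 on August 15

Convert departure to UTC: 17:22 − 5:45 = 11:37 UTC on Aug 13.
Add 5 hours and 40 minutes leg 1 → 17:17 UTC.
Add 5 hours 50 minutes layover in Meridia → 23:07 UTC.
Add 10 hours and 42 minutes leg 2 → 09:49 UTC (Aug 14).
Add 2 hours 16 minutes layover in Pago Pago → 12:05 UTC.
Add 12 hours and 46 minutes leg 3 → 00:51 UTC (Aug 15).
Tehran is UTC+3:30, so local arrival = 00:51 + 3:30 = 04:21 on Aug 15.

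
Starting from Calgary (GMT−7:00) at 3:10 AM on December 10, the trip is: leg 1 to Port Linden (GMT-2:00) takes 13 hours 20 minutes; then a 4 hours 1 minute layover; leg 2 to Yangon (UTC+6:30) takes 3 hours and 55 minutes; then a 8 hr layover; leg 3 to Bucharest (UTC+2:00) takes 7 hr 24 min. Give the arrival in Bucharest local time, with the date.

12:50 AM on December 12

Convert departure to UTC: 3:10 AM + 7:00 = 10:10 AM UTC on Dec 10.
Add 13 hours 20 minutes leg 1 → 11:30 PM UTC.
Add 4 hours and 1 minute layover in Port Linden → 3:31 AM UTC (Dec 11).
Add 3 hours and 55 minutes leg 2 → 7:26 AM UTC.
Add 8 hours layover in Yangon → 3:26 PM UTC.
Add 7 hours and 24 minutes leg 3 → 10:50 PM UTC.
Bucharest is UTC+2:00, so local arrival = 10:50 PM + 2:00 = 12:50 AM on Dec 12.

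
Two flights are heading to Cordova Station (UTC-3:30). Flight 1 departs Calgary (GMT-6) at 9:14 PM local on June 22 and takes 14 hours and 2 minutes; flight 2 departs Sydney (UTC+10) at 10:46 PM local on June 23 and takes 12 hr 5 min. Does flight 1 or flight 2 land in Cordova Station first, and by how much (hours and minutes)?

Flight 1 in UTC: 9:14 PM + 6:00 = 3:14 AM on Jun 23.
+14 hours and 2 minutes → arrive 5:16 PM UTC on Jun 23.
Flight 2 in UTC: 10:46 PM − 10:00 = 12:46 PM on Jun 23.
+12 hours 5 minutes → arrive 12:51 AM UTC on Jun 24.
Flight 1 lands earlier by 7 hours 35 minutes.

the first, by 7 hours 35 minutes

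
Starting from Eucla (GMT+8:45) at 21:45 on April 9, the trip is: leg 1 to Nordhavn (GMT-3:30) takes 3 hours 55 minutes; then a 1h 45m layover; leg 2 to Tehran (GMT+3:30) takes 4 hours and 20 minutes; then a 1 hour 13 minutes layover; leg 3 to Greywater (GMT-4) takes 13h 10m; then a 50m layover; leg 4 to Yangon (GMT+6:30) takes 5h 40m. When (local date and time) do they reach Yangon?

02:23 on Apr 11

Convert departure to UTC: 21:45 − 8:45 = 13:00 UTC on Apr 9.
Add 3 hours and 55 minutes leg 1 → 16:55 UTC.
Add 1 hour 45 minutes layover in Nordhavn → 18:40 UTC.
Add 4 hours and 20 minutes leg 2 → 23:00 UTC.
Add 1 hour and 13 minutes layover in Tehran → 00:13 UTC (Apr 10).
Add 13 hours 10 minutes leg 3 → 13:23 UTC.
Add 50 minutes layover in Greywater → 14:13 UTC.
Add 5 hours and 40 minutes leg 4 → 19:53 UTC.
Yangon is UTC+6:30, so local arrival = 19:53 + 6:30 = 02:23 on Apr 11.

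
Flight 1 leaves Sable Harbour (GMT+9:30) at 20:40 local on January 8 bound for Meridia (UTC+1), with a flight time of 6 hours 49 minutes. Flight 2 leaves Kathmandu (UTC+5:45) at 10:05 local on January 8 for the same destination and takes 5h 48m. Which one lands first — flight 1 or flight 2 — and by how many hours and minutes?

Flight 1 in UTC: 20:40 − 9:30 = 11:10 on Jan 8.
+6 hours and 49 minutes → arrive 17:59 UTC on Jan 8.
Flight 2 in UTC: 10:05 − 5:45 = 04:20 on Jan 8.
+5 hours and 48 minutes → arrive 10:08 UTC on Jan 8.
Flight 2 lands earlier by 7 hours 51 minutes.

the second, by 7 hours 51 minutes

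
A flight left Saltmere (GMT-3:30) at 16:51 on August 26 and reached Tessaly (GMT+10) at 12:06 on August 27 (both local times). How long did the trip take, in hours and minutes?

Tessaly is 13:30 ahead of Saltmere.
Clock-face elapsed time (ignoring zones) is 19 hours 15 minutes.
Actual elapsed = 19 hours 15 minutes − 13:30 = 5 hours 45 minutes.

5 hours 45 minutes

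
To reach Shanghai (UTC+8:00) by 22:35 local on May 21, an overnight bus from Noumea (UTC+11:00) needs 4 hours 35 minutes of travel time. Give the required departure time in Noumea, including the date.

21:00 on May 21

Target arrival in UTC: 22:35 − 8:00 = 14:35 on May 21.
Subtract 4 hours and 35 minutes → departure 10:00 UTC on May 21.
Noumea is UTC+11:00: 10:00 + 11:00 = 21:00 on May 21.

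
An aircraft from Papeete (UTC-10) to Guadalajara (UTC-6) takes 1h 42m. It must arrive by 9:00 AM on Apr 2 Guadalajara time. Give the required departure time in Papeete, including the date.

3:18 AM on Apr 2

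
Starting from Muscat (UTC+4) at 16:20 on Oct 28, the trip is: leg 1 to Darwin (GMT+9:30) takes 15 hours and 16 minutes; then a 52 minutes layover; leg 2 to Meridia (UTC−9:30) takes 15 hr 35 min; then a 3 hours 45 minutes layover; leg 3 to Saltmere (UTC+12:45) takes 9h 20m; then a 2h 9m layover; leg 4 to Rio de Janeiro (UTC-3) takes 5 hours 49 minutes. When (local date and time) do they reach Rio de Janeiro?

14:06 on Oct 30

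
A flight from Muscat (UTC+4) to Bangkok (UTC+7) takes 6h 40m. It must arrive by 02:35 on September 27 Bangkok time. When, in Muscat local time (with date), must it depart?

16:55 on September 26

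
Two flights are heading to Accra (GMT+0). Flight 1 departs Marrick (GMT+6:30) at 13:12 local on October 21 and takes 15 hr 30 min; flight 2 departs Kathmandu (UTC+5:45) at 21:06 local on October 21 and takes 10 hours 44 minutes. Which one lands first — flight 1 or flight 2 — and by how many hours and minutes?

the first, by 3 hours 53 minutes

Flight 1 in UTC: 13:12 − 6:30 = 06:42 on Oct 21.
+15 hours and 30 minutes → arrive 22:12 UTC on Oct 21.
Flight 2 in UTC: 21:06 − 5:45 = 15:21 on Oct 21.
+10 hours 44 minutes → arrive 02:05 UTC on Oct 22.
Flight 1 lands earlier by 3 hours 53 minutes.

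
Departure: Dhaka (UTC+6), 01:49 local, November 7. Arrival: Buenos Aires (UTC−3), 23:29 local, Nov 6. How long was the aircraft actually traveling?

6 hours 40 minutes

Departure in UTC: 01:49 − 6:00 = 19:49 on Nov 6.
Arrival in UTC: 23:29 + 3:00 = 02:29 on Nov 7.
Elapsed = 02:29 − 19:49 (+1 day) = 6 hours 40 minutes.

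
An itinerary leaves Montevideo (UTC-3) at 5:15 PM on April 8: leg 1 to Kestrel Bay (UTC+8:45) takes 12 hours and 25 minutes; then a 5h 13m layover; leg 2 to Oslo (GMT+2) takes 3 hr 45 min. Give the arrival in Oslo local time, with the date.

Convert departure to UTC: 5:15 PM + 3:00 = 8:15 PM UTC on Apr 8.
Add 12 hours 25 minutes leg 1 → 8:40 AM UTC (Apr 9).
Add 5 hours and 13 minutes layover in Kestrel Bay → 1:53 PM UTC.
Add 3 hours 45 minutes leg 2 → 5:38 PM UTC.
Oslo is UTC+2:00, so local arrival = 5:38 PM + 2:00 = 7:38 PM on Apr 9.

7:38 PM on April 9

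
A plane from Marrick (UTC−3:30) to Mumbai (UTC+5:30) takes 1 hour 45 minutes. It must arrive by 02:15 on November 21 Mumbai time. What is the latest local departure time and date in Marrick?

15:30 on Nov 20

Target arrival in UTC: 02:15 − 5:30 = 20:45 on Nov 20.
Subtract 1 hour and 45 minutes → departure 19:00 UTC on Nov 20.
Marrick is UTC−3:30: 19:00 − 3:30 = 15:30 on Nov 20.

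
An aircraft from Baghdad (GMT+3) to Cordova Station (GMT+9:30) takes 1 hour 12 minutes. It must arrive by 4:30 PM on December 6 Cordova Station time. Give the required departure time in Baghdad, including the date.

Target arrival in UTC: 4:30 PM − 9:30 = 7:00 AM on Dec 6.
Subtract 1 hour 12 minutes → departure 5:48 AM UTC on Dec 6.
Baghdad is UTC+3:00: 5:48 AM + 3:00 = 8:48 AM on Dec 6.

8:48 AM on Dec 6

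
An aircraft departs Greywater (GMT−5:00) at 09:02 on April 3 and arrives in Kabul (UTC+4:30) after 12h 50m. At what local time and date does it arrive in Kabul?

Convert departure to UTC: 09:02 + 5:00 = 14:02 UTC on Apr 3.
Add 12 hours 50 minutes travel time → 02:52 UTC (Apr 4).
Kabul is UTC+4:30, so local arrival = 02:52 + 4:30 = 07:22 on Apr 4.

07:22 on April 4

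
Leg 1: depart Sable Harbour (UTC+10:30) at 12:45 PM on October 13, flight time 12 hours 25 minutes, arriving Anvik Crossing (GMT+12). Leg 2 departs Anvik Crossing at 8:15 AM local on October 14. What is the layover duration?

5 hours 35 minutes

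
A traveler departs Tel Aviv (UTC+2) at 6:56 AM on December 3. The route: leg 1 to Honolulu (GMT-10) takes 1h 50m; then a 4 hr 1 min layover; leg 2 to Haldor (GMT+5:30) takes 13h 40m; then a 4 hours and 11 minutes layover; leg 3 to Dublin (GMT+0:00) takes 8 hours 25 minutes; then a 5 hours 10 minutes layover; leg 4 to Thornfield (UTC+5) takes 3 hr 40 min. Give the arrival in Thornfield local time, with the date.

Convert departure to UTC: 6:56 AM − 2:00 = 4:56 AM UTC on Dec 3.
Add 1 hour and 50 minutes leg 1 → 6:46 AM UTC.
Add 4 hours and 1 minute layover in Honolulu → 10:47 AM UTC.
Add 13 hours and 40 minutes leg 2 → 12:27 AM UTC (Dec 4).
Add 4 hours and 11 minutes layover in Haldor → 4:38 AM UTC.
Add 8 hours 25 minutes leg 3 → 1:03 PM UTC.
Add 5 hours and 10 minutes layover in Dublin → 6:13 PM UTC.
Add 3 hours and 40 minutes leg 4 → 9:53 PM UTC.
Thornfield is UTC+5:00, so local arrival = 9:53 PM + 5:00 = 2:53 AM on Dec 5.

2:53 AM on December 5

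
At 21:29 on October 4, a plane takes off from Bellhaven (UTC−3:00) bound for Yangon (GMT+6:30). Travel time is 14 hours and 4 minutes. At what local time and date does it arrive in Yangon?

Convert departure to UTC: 21:29 + 3:00 = 00:29 UTC on Oct 5.
Add 14 hours 4 minutes travel time → 14:33 UTC.
Yangon is UTC+6:30, so local arrival = 14:33 + 6:30 = 21:03 on Oct 5.

21:03 on October 5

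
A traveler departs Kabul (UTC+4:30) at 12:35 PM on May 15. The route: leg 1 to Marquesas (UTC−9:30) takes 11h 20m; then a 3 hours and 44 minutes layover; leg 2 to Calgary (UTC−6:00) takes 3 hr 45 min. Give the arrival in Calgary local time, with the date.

8:54 PM on May 15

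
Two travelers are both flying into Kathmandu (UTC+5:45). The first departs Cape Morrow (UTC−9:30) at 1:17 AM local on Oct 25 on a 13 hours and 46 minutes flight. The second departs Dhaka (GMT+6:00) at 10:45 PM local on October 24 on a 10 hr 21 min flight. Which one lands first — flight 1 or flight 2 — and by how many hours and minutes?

Flight 1 in UTC: 1:17 AM + 9:30 = 10:47 AM on Oct 25.
+13 hours and 46 minutes → arrive 12:33 AM UTC on Oct 26.
Flight 2 in UTC: 10:45 PM − 6:00 = 4:45 PM on Oct 24.
+10 hours 21 minutes → arrive 3:06 AM UTC on Oct 25.
Flight 2 lands earlier by 21 hours 27 minutes.

the second, by 21 hours 27 minutes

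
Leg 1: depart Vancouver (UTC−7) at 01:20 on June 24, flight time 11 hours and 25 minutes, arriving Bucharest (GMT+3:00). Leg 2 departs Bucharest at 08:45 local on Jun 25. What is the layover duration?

10 hours

Convert departure to UTC: 01:20 + 7:00 = 08:20 UTC on Jun 24.
Add 11 hours and 25 minutes flight time → 19:45 UTC.
Bucharest is UTC+3:00, so local arrival = 19:45 + 3:00 = 22:45 on Jun 24.
Layover = 08:45 − 22:45 (+1 day) = 10 hours.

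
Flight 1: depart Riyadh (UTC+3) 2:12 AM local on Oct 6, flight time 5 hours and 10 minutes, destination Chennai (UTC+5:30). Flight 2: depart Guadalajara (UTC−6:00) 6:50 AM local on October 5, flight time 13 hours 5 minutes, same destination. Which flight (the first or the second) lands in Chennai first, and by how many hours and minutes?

the second, by 2 hours 27 minutes

Flight 1 in UTC: 2:12 AM − 3:00 = 11:12 PM on Oct 5.
+5 hours 10 minutes → arrive 4:22 AM UTC on Oct 6.
Flight 2 in UTC: 6:50 AM + 6:00 = 12:50 PM on Oct 5.
+13 hours and 5 minutes → arrive 1:55 AM UTC on Oct 6.
Flight 2 lands earlier by 2 hours 27 minutes.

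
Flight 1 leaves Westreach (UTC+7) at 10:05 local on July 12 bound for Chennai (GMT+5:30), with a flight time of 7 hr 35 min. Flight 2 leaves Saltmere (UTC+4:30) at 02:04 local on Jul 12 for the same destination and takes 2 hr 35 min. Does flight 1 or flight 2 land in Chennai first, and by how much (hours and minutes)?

Flight 1 in UTC: 10:05 − 7:00 = 03:05 on Jul 12.
+7 hours and 35 minutes → arrive 10:40 UTC on Jul 12.
Flight 2 in UTC: 02:04 − 4:30 = 21:34 on Jul 11.
+2 hours and 35 minutes → arrive 00:09 UTC on Jul 12.
Flight 2 lands earlier by 10 hours 31 minutes.

the second, by 10 hours 31 minutes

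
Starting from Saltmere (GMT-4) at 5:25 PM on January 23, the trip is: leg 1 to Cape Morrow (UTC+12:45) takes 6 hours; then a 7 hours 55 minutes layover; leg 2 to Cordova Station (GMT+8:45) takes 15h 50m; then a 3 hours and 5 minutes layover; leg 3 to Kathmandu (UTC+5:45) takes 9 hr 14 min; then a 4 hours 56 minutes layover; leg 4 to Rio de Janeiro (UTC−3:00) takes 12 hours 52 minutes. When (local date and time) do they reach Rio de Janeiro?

6:17 AM on Jan 26

Convert departure to UTC: 5:25 PM + 4:00 = 9:25 PM UTC on Jan 23.
Add 6 hours leg 1 → 3:25 AM UTC (Jan 24).
Add 7 hours 55 minutes layover in Cape Morrow → 11:20 AM UTC.
Add 15 hours and 50 minutes leg 2 → 3:10 AM UTC (Jan 25).
Add 3 hours 5 minutes layover in Cordova Station → 6:15 AM UTC.
Add 9 hours and 14 minutes leg 3 → 3:29 PM UTC.
Add 4 hours 56 minutes layover in Kathmandu → 8:25 PM UTC.
Add 12 hours 52 minutes leg 4 → 9:17 AM UTC (Jan 26).
Rio de Janeiro is UTC−3:00, so local arrival = 9:17 AM − 3:00 = 6:17 AM on Jan 26.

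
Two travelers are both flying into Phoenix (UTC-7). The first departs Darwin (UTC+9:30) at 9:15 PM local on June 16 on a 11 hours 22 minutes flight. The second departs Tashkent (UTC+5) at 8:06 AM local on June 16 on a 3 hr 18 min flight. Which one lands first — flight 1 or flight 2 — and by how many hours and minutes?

the second, by 16 hours 43 minutes

Flight 1 in UTC: 9:15 PM − 9:30 = 11:45 AM on Jun 16.
+11 hours and 22 minutes → arrive 11:07 PM UTC on Jun 16.
Flight 2 in UTC: 8:06 AM − 5:00 = 3:06 AM on Jun 16.
+3 hours 18 minutes → arrive 6:24 AM UTC on Jun 16.
Flight 2 lands earlier by 16 hours 43 minutes.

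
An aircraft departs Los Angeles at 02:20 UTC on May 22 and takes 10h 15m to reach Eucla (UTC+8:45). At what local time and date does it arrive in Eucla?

21:20 on May 22

Departure is given in UTC: 02:20 on May 22.
Add 10 hours and 15 minutes → 12:35 UTC.
Eucla is UTC+8:45: 12:35 + 8:45 = 21:20 on May 22.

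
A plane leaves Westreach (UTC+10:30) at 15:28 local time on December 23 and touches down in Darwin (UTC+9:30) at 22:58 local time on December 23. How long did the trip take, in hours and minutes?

8 hours 30 minutes

Darwin is 1:00 behind Westreach.
Clock-face elapsed time (ignoring zones) is 7 hours 30 minutes.
Actual elapsed = 7 hours 30 minutes + 1:00 = 8 hours 30 minutes.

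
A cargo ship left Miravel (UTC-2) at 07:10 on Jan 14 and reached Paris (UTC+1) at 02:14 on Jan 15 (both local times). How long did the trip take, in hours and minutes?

Departure in UTC: 07:10 + 2:00 = 09:10 on Jan 14.
Arrival in UTC: 02:14 − 1:00 = 01:14 on Jan 15.
Elapsed = 01:14 − 09:10 (+1 day) = 16 hours 4 minutes.

16 hours 4 minutes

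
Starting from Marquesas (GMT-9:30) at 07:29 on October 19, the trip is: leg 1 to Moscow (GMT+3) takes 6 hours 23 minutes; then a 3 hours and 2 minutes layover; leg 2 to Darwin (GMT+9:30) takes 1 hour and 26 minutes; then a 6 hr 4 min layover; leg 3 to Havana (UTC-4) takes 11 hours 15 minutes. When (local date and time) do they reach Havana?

17:09 on October 20

Convert departure to UTC: 07:29 + 9:30 = 16:59 UTC on Oct 19.
Add 6 hours and 23 minutes leg 1 → 23:22 UTC.
Add 3 hours 2 minutes layover in Moscow → 02:24 UTC (Oct 20).
Add 1 hour and 26 minutes leg 2 → 03:50 UTC.
Add 6 hours 4 minutes layover in Darwin → 09:54 UTC.
Add 11 hours 15 minutes leg 3 → 21:09 UTC.
Havana is UTC−4:00, so local arrival = 21:09 − 4:00 = 17:09 on Oct 20.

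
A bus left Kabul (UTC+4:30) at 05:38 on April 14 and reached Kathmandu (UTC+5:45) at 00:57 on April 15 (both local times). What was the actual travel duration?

Kathmandu is 1:15 ahead of Kabul.
Clock-face elapsed time (ignoring zones) is 19 hours 19 minutes.
Actual elapsed = 19 hours 19 minutes − 1:15 = 18 hours 4 minutes.

18 hours 4 minutes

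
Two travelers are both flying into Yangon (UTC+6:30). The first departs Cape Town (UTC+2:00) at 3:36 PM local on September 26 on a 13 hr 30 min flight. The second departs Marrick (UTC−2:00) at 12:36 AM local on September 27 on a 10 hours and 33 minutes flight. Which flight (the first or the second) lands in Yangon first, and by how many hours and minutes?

Flight 1 in UTC: 3:36 PM − 2:00 = 1:36 PM on Sep 26.
+13 hours and 30 minutes → arrive 3:06 AM UTC on Sep 27.
Flight 2 in UTC: 12:36 AM + 2:00 = 2:36 AM on Sep 27.
+10 hours 33 minutes → arrive 1:09 PM UTC on Sep 27.
Flight 1 lands earlier by 10 hours 3 minutes.

the first, by 10 hours 3 minutes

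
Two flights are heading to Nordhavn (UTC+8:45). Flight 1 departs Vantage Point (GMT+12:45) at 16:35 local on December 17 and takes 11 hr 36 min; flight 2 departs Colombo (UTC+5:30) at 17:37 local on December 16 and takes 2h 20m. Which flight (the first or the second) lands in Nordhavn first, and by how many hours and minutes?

the second, by 24 hours 59 minutes

Flight 1 in UTC: 16:35 − 12:45 = 03:50 on Dec 17.
+11 hours and 36 minutes → arrive 15:26 UTC on Dec 17.
Flight 2 in UTC: 17:37 − 5:30 = 12:07 on Dec 16.
+2 hours 20 minutes → arrive 14:27 UTC on Dec 16.
Flight 2 lands earlier by 24 hours 59 minutes.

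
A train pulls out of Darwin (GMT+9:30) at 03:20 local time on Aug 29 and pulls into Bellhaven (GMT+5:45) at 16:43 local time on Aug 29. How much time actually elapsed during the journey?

17 hours 8 minutes

Departure in UTC: 03:20 − 9:30 = 17:50 on Aug 28.
Arrival in UTC: 16:43 − 5:45 = 10:58 on Aug 29.
Elapsed = 10:58 − 17:50 (+1 day) = 17 hours 8 minutes.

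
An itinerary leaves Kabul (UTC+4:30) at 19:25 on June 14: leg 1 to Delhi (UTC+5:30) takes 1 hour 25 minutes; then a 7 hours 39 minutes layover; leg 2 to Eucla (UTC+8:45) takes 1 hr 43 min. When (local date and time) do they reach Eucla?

Convert departure to UTC: 19:25 − 4:30 = 14:55 UTC on Jun 14.
Add 1 hour 25 minutes leg 1 → 16:20 UTC.
Add 7 hours and 39 minutes layover in Delhi → 23:59 UTC.
Add 1 hour 43 minutes leg 2 → 01:42 UTC (Jun 15).
Eucla is UTC+8:45, so local arrival = 01:42 + 8:45 = 10:27 on Jun 15.

10:27 on Jun 15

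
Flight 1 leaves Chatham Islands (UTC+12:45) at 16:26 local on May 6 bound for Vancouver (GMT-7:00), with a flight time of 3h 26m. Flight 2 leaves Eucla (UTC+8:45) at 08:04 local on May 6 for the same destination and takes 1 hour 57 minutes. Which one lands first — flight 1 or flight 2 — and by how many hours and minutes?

Flight 1 in UTC: 16:26 − 12:45 = 03:41 on May 6.
+3 hours and 26 minutes → arrive 07:07 UTC on May 6.
Flight 2 in UTC: 08:04 − 8:45 = 23:19 on May 5.
+1 hour 57 minutes → arrive 01:16 UTC on May 6.
Flight 2 lands earlier by 5 hours 51 minutes.

the second, by 5 hours 51 minutes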